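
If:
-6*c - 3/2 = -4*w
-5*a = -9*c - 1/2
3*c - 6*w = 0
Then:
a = -23/40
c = -3/8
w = -3/16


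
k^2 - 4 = (k - 2)*(k + 2)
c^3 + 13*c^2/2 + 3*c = c*(c + 1/2)*(c + 6)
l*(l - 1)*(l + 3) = l^3 + 2*l^2 - 3*l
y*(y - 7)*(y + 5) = y^3 - 2*y^2 - 35*y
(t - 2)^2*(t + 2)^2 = t^4 - 8*t^2 + 16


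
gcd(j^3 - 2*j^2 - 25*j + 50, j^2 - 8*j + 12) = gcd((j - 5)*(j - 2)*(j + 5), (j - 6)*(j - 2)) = j - 2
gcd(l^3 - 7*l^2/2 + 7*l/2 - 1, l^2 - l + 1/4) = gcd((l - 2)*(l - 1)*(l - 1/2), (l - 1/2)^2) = l - 1/2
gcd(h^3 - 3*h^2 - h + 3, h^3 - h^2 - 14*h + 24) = h - 3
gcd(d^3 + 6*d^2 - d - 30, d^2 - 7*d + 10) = d - 2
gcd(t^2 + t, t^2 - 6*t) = t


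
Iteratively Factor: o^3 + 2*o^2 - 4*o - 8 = (o + 2)*(o^2 - 4) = (o - 2)*(o + 2)*(o + 2)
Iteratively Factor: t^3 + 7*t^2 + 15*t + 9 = (t + 3)*(t^2 + 4*t + 3) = (t + 1)*(t + 3)*(t + 3)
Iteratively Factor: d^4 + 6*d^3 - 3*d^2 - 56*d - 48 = (d + 4)*(d^3 + 2*d^2 - 11*d - 12) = (d + 1)*(d + 4)*(d^2 + d - 12) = (d - 3)*(d + 1)*(d + 4)*(d + 4)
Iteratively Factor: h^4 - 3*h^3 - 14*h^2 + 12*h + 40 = (h - 2)*(h^3 - h^2 - 16*h - 20) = (h - 5)*(h - 2)*(h^2 + 4*h + 4) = (h - 5)*(h - 2)*(h + 2)*(h + 2)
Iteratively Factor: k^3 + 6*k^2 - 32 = (k + 4)*(k^2 + 2*k - 8) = (k - 2)*(k + 4)*(k + 4)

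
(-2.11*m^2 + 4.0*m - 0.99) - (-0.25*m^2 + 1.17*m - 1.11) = -1.86*m^2 + 2.83*m + 0.12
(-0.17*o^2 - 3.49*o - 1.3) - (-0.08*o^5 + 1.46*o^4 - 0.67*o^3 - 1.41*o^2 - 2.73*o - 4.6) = 0.08*o^5 - 1.46*o^4 + 0.67*o^3 + 1.24*o^2 - 0.76*o + 3.3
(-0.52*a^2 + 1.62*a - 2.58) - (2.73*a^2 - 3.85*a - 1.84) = -3.25*a^2 + 5.47*a - 0.74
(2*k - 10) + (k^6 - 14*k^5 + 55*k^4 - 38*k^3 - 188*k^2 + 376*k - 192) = k^6 - 14*k^5 + 55*k^4 - 38*k^3 - 188*k^2 + 378*k - 202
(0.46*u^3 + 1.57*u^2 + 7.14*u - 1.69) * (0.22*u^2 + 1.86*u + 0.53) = 0.1012*u^5 + 1.201*u^4 + 4.7348*u^3 + 13.7407*u^2 + 0.6408*u - 0.8957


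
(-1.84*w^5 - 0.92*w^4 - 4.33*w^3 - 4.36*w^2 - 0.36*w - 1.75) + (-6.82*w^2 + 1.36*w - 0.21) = -1.84*w^5 - 0.92*w^4 - 4.33*w^3 - 11.18*w^2 + 1.0*w - 1.96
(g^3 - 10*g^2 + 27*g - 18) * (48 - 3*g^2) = -3*g^5 + 30*g^4 - 33*g^3 - 426*g^2 + 1296*g - 864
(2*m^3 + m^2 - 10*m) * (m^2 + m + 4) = 2*m^5 + 3*m^4 - m^3 - 6*m^2 - 40*m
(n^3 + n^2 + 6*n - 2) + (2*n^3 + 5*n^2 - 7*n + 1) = 3*n^3 + 6*n^2 - n - 1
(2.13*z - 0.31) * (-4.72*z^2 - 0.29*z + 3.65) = -10.0536*z^3 + 0.8455*z^2 + 7.8644*z - 1.1315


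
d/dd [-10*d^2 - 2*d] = -20*d - 2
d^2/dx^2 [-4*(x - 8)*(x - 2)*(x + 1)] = 72 - 24*x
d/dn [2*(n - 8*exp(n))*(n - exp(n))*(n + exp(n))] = -16*n^2*exp(n) + 6*n^2 - 4*n*exp(2*n) - 32*n*exp(n) + 48*exp(3*n) - 2*exp(2*n)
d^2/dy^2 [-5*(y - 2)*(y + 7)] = -10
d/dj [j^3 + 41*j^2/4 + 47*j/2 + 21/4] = 3*j^2 + 41*j/2 + 47/2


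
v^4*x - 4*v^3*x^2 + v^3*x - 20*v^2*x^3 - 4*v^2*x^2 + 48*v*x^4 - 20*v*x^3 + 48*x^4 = (v - 6*x)*(v - 2*x)*(v + 4*x)*(v*x + x)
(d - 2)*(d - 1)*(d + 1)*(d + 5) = d^4 + 3*d^3 - 11*d^2 - 3*d + 10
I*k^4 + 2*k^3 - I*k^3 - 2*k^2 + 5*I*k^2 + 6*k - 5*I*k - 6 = (k - 3*I)*(k - I)*(k + 2*I)*(I*k - I)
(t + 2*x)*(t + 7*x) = t^2 + 9*t*x + 14*x^2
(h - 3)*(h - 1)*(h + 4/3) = h^3 - 8*h^2/3 - 7*h/3 + 4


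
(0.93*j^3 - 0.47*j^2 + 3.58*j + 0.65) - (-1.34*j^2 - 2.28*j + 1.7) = 0.93*j^3 + 0.87*j^2 + 5.86*j - 1.05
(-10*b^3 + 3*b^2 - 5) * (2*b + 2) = -20*b^4 - 14*b^3 + 6*b^2 - 10*b - 10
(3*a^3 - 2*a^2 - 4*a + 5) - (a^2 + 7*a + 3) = 3*a^3 - 3*a^2 - 11*a + 2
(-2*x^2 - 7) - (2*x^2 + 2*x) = -4*x^2 - 2*x - 7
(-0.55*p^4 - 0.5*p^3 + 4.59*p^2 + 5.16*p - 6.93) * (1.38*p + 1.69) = -0.759*p^5 - 1.6195*p^4 + 5.4892*p^3 + 14.8779*p^2 - 0.843*p - 11.7117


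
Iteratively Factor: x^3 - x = (x - 1)*(x^2 + x) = (x - 1)*(x + 1)*(x)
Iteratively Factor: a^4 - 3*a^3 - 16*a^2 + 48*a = (a + 4)*(a^3 - 7*a^2 + 12*a) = (a - 3)*(a + 4)*(a^2 - 4*a) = a*(a - 3)*(a + 4)*(a - 4)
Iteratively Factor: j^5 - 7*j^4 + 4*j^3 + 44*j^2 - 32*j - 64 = (j - 4)*(j^4 - 3*j^3 - 8*j^2 + 12*j + 16) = (j - 4)*(j + 2)*(j^3 - 5*j^2 + 2*j + 8) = (j - 4)*(j - 2)*(j + 2)*(j^2 - 3*j - 4) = (j - 4)^2*(j - 2)*(j + 2)*(j + 1)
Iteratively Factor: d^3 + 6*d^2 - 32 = (d + 4)*(d^2 + 2*d - 8) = (d - 2)*(d + 4)*(d + 4)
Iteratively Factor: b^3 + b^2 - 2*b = (b + 2)*(b^2 - b) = b*(b + 2)*(b - 1)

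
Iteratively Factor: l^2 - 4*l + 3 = (l - 1)*(l - 3)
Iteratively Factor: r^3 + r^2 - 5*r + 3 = (r + 3)*(r^2 - 2*r + 1) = (r - 1)*(r + 3)*(r - 1)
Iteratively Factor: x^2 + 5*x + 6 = (x + 3)*(x + 2)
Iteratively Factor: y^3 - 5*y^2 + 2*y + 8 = (y + 1)*(y^2 - 6*y + 8) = (y - 4)*(y + 1)*(y - 2)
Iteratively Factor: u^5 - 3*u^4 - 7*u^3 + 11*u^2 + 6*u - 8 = (u - 1)*(u^4 - 2*u^3 - 9*u^2 + 2*u + 8) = (u - 1)*(u + 2)*(u^3 - 4*u^2 - u + 4) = (u - 1)^2*(u + 2)*(u^2 - 3*u - 4) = (u - 4)*(u - 1)^2*(u + 2)*(u + 1)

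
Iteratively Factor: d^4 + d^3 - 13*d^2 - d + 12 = (d - 3)*(d^3 + 4*d^2 - d - 4) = (d - 3)*(d + 1)*(d^2 + 3*d - 4) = (d - 3)*(d + 1)*(d + 4)*(d - 1)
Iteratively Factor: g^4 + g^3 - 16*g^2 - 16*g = (g)*(g^3 + g^2 - 16*g - 16) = g*(g - 4)*(g^2 + 5*g + 4) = g*(g - 4)*(g + 4)*(g + 1)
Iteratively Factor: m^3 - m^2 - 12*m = (m)*(m^2 - m - 12) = m*(m - 4)*(m + 3)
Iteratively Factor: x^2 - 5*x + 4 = (x - 4)*(x - 1)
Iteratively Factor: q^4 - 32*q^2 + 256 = (q - 4)*(q^3 + 4*q^2 - 16*q - 64) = (q - 4)*(q + 4)*(q^2 - 16) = (q - 4)^2*(q + 4)*(q + 4)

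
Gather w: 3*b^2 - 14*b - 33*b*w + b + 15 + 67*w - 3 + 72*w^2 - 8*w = 3*b^2 - 13*b + 72*w^2 + w*(59 - 33*b) + 12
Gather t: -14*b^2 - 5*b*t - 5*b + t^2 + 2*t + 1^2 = -14*b^2 - 5*b + t^2 + t*(2 - 5*b) + 1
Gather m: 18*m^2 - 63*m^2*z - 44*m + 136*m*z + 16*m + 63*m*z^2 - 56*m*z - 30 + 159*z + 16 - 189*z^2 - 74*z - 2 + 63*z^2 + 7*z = m^2*(18 - 63*z) + m*(63*z^2 + 80*z - 28) - 126*z^2 + 92*z - 16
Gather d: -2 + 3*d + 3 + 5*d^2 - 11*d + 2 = 5*d^2 - 8*d + 3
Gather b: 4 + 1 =5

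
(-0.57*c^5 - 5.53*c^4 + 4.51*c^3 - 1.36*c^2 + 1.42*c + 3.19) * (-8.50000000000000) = 4.845*c^5 + 47.005*c^4 - 38.335*c^3 + 11.56*c^2 - 12.07*c - 27.115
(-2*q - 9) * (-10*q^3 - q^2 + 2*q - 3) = 20*q^4 + 92*q^3 + 5*q^2 - 12*q + 27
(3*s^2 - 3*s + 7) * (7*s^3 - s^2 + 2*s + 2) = 21*s^5 - 24*s^4 + 58*s^3 - 7*s^2 + 8*s + 14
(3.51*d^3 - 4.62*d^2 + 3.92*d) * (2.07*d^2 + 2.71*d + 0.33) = 7.2657*d^5 - 0.0513000000000012*d^4 - 3.2475*d^3 + 9.0986*d^2 + 1.2936*d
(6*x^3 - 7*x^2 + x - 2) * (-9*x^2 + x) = -54*x^5 + 69*x^4 - 16*x^3 + 19*x^2 - 2*x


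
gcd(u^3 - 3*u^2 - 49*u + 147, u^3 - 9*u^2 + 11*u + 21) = u^2 - 10*u + 21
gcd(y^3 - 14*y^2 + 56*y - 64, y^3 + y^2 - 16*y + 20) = y - 2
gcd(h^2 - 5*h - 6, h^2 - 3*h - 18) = h - 6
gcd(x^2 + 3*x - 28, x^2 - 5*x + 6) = 1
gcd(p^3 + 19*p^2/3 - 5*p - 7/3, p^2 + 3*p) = 1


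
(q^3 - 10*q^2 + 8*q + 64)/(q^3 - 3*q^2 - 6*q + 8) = (q - 8)/(q - 1)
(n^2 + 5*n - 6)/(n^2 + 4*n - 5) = (n + 6)/(n + 5)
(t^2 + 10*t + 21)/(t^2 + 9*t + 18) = (t + 7)/(t + 6)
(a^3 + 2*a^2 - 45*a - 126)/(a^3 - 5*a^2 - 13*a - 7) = (a^2 + 9*a + 18)/(a^2 + 2*a + 1)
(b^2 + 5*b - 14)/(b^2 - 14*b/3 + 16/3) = 3*(b + 7)/(3*b - 8)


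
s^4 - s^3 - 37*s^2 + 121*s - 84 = (s - 4)*(s - 3)*(s - 1)*(s + 7)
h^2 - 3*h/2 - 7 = (h - 7/2)*(h + 2)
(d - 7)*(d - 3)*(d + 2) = d^3 - 8*d^2 + d + 42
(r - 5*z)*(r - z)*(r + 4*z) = r^3 - 2*r^2*z - 19*r*z^2 + 20*z^3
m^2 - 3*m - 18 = (m - 6)*(m + 3)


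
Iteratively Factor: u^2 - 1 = (u + 1)*(u - 1)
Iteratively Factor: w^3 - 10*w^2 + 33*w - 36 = (w - 3)*(w^2 - 7*w + 12) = (w - 4)*(w - 3)*(w - 3)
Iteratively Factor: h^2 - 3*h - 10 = (h + 2)*(h - 5)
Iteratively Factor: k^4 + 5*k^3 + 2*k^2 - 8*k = (k + 4)*(k^3 + k^2 - 2*k) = (k + 2)*(k + 4)*(k^2 - k) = k*(k + 2)*(k + 4)*(k - 1)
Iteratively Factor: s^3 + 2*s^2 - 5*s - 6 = (s + 1)*(s^2 + s - 6) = (s - 2)*(s + 1)*(s + 3)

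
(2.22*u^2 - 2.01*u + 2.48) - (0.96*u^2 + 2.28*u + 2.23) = 1.26*u^2 - 4.29*u + 0.25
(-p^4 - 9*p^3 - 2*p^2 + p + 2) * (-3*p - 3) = 3*p^5 + 30*p^4 + 33*p^3 + 3*p^2 - 9*p - 6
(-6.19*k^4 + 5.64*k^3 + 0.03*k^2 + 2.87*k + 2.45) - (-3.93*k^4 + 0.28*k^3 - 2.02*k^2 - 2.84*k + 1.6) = -2.26*k^4 + 5.36*k^3 + 2.05*k^2 + 5.71*k + 0.85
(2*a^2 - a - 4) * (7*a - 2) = 14*a^3 - 11*a^2 - 26*a + 8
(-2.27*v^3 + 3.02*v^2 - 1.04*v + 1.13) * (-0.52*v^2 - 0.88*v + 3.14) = 1.1804*v^5 + 0.4272*v^4 - 9.2446*v^3 + 9.8104*v^2 - 4.26*v + 3.5482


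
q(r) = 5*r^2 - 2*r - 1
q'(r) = 10*r - 2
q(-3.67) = 73.68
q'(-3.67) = -38.70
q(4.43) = 88.26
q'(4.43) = 42.30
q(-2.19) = 27.36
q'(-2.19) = -23.90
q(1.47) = 6.86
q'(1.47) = 12.70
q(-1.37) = 11.12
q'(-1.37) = -15.70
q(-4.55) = 111.61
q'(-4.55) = -47.50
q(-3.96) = 85.33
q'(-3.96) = -41.60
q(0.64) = -0.23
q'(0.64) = 4.40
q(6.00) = 167.00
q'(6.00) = 58.00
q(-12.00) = 743.00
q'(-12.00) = -122.00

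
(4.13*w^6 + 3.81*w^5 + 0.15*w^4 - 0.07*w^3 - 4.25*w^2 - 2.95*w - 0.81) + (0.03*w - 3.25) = 4.13*w^6 + 3.81*w^5 + 0.15*w^4 - 0.07*w^3 - 4.25*w^2 - 2.92*w - 4.06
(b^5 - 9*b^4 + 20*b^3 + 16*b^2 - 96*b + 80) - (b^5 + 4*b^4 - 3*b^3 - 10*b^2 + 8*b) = -13*b^4 + 23*b^3 + 26*b^2 - 104*b + 80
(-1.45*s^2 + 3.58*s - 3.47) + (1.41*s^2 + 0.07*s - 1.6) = -0.04*s^2 + 3.65*s - 5.07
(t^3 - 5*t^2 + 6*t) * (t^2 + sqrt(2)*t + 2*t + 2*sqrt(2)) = t^5 - 3*t^4 + sqrt(2)*t^4 - 3*sqrt(2)*t^3 - 4*t^3 - 4*sqrt(2)*t^2 + 12*t^2 + 12*sqrt(2)*t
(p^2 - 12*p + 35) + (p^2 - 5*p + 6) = 2*p^2 - 17*p + 41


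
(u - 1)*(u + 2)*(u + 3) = u^3 + 4*u^2 + u - 6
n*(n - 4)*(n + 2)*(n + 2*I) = n^4 - 2*n^3 + 2*I*n^3 - 8*n^2 - 4*I*n^2 - 16*I*n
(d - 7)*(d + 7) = d^2 - 49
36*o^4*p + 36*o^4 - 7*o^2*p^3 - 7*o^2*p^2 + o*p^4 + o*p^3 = (-6*o + p)*(-3*o + p)*(2*o + p)*(o*p + o)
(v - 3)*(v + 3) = v^2 - 9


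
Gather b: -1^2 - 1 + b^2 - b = b^2 - b - 2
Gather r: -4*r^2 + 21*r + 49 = -4*r^2 + 21*r + 49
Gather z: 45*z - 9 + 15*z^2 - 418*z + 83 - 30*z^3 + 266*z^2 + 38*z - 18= -30*z^3 + 281*z^2 - 335*z + 56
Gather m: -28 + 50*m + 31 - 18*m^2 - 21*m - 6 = -18*m^2 + 29*m - 3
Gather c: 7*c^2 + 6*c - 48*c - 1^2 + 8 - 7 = 7*c^2 - 42*c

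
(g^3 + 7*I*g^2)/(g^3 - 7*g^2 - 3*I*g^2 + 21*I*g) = g*(g + 7*I)/(g^2 - 7*g - 3*I*g + 21*I)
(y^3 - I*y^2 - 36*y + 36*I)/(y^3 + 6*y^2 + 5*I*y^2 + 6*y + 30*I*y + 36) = (y - 6)/(y + 6*I)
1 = 1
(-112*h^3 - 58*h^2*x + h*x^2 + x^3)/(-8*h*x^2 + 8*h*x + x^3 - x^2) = (14*h^2 + 9*h*x + x^2)/(x*(x - 1))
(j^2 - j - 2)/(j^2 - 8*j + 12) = (j + 1)/(j - 6)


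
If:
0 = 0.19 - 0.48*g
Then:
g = 0.40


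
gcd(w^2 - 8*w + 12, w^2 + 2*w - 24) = 1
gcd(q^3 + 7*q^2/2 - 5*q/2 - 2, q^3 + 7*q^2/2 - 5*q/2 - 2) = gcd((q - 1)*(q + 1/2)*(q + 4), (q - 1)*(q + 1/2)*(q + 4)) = q^3 + 7*q^2/2 - 5*q/2 - 2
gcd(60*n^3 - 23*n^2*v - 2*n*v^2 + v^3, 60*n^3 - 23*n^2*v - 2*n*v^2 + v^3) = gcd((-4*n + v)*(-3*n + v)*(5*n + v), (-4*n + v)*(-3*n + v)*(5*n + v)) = 60*n^3 - 23*n^2*v - 2*n*v^2 + v^3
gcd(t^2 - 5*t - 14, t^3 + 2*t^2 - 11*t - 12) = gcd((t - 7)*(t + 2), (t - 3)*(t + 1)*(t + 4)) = 1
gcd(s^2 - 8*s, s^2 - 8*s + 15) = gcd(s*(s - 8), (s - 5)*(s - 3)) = 1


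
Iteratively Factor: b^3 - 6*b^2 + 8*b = (b)*(b^2 - 6*b + 8) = b*(b - 2)*(b - 4)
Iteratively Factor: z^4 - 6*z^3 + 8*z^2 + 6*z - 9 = (z - 1)*(z^3 - 5*z^2 + 3*z + 9) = (z - 3)*(z - 1)*(z^2 - 2*z - 3) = (z - 3)*(z - 1)*(z + 1)*(z - 3)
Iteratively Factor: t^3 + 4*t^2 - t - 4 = (t + 1)*(t^2 + 3*t - 4) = (t - 1)*(t + 1)*(t + 4)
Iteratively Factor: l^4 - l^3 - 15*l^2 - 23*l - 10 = (l + 1)*(l^3 - 2*l^2 - 13*l - 10) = (l + 1)^2*(l^2 - 3*l - 10) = (l - 5)*(l + 1)^2*(l + 2)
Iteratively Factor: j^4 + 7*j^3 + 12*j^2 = (j)*(j^3 + 7*j^2 + 12*j) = j*(j + 4)*(j^2 + 3*j) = j^2*(j + 4)*(j + 3)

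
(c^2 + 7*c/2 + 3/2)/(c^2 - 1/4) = 2*(c + 3)/(2*c - 1)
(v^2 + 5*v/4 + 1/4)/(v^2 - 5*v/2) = (4*v^2 + 5*v + 1)/(2*v*(2*v - 5))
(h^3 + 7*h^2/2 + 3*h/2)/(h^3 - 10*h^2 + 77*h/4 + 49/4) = 2*h*(h + 3)/(2*h^2 - 21*h + 49)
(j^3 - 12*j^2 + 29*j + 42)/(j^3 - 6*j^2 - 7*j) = (j - 6)/j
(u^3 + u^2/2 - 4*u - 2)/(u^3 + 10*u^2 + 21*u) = (u^3 + u^2/2 - 4*u - 2)/(u*(u^2 + 10*u + 21))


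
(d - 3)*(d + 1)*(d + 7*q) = d^3 + 7*d^2*q - 2*d^2 - 14*d*q - 3*d - 21*q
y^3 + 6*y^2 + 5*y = y*(y + 1)*(y + 5)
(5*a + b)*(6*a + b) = 30*a^2 + 11*a*b + b^2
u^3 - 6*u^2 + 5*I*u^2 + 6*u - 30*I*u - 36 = (u - 6)*(u - I)*(u + 6*I)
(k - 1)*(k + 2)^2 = k^3 + 3*k^2 - 4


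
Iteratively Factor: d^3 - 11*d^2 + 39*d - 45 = (d - 3)*(d^2 - 8*d + 15) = (d - 5)*(d - 3)*(d - 3)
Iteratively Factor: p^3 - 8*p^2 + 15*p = (p)*(p^2 - 8*p + 15) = p*(p - 5)*(p - 3)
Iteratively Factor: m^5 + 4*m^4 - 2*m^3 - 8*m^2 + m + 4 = (m + 1)*(m^4 + 3*m^3 - 5*m^2 - 3*m + 4) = (m + 1)^2*(m^3 + 2*m^2 - 7*m + 4) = (m + 1)^2*(m + 4)*(m^2 - 2*m + 1) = (m - 1)*(m + 1)^2*(m + 4)*(m - 1)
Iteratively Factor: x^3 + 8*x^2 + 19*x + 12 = (x + 4)*(x^2 + 4*x + 3) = (x + 3)*(x + 4)*(x + 1)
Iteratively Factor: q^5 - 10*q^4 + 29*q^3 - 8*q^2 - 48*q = (q - 4)*(q^4 - 6*q^3 + 5*q^2 + 12*q) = (q - 4)*(q + 1)*(q^3 - 7*q^2 + 12*q) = q*(q - 4)*(q + 1)*(q^2 - 7*q + 12) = q*(q - 4)^2*(q + 1)*(q - 3)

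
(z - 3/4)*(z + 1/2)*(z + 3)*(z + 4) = z^4 + 27*z^3/4 + 79*z^2/8 - 45*z/8 - 9/2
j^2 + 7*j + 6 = (j + 1)*(j + 6)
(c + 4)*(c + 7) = c^2 + 11*c + 28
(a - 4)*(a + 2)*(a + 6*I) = a^3 - 2*a^2 + 6*I*a^2 - 8*a - 12*I*a - 48*I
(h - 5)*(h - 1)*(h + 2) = h^3 - 4*h^2 - 7*h + 10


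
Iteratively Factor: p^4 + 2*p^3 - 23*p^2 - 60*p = (p + 4)*(p^3 - 2*p^2 - 15*p) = p*(p + 4)*(p^2 - 2*p - 15) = p*(p - 5)*(p + 4)*(p + 3)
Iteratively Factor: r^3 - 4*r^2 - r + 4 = (r - 4)*(r^2 - 1) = (r - 4)*(r - 1)*(r + 1)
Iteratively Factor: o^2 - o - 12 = (o + 3)*(o - 4)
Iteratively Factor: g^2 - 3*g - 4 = (g + 1)*(g - 4)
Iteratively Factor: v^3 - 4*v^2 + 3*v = (v)*(v^2 - 4*v + 3) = v*(v - 3)*(v - 1)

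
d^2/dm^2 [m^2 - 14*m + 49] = 2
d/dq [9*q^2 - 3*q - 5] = 18*q - 3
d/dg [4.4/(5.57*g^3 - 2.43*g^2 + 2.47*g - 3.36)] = (-73.524*g^2 + 21.384*g - 10.868)/(5.57*g^3 - 2.43*g^2 + 2.47*g - 3.36)^2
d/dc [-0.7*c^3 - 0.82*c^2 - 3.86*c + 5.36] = -2.1*c^2 - 1.64*c - 3.86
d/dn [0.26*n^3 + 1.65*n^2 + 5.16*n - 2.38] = 0.78*n^2 + 3.3*n + 5.16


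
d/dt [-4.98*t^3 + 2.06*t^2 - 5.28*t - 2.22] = -14.94*t^2 + 4.12*t - 5.28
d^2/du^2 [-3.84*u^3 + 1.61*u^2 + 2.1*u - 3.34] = 3.22 - 23.04*u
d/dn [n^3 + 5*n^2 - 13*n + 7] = 3*n^2 + 10*n - 13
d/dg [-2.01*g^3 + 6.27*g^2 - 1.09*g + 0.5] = -6.03*g^2 + 12.54*g - 1.09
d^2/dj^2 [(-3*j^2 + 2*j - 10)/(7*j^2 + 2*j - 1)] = 2*(140*j^3 - 1533*j^2 - 378*j - 109)/(343*j^6 + 294*j^5 - 63*j^4 - 76*j^3 + 9*j^2 + 6*j - 1)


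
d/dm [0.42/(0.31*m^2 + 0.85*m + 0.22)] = (-0.2604*m - 0.357)/(0.31*m^2 + 0.85*m + 0.22)^2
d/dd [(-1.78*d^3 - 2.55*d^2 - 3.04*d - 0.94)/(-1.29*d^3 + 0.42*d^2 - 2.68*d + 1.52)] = (-4.0371*d^4 + 1.6976*d^3 - 3.6438*d^2 - 6.9624*d - 7.14)/(1.6641*d^6 - 1.0836*d^5 + 7.0908*d^4 - 6.1728*d^3 + 8.4592*d^2 - 8.1472*d + 2.3104)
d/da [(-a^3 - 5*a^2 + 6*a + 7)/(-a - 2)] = (2*a^3 + 11*a^2 + 20*a - 5)/(a^2 + 4*a + 4)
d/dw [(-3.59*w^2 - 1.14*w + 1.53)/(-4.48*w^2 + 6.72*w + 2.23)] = (-29.232*w^2 - 2.30259999999999*w - 12.8238)/(20.0704*w^4 - 60.2112*w^3 + 25.1776*w^2 + 29.9712*w + 4.9729)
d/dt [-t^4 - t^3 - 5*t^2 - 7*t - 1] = -4*t^3 - 3*t^2 - 10*t - 7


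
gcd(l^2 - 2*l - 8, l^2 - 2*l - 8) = l^2 - 2*l - 8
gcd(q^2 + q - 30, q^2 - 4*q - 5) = q - 5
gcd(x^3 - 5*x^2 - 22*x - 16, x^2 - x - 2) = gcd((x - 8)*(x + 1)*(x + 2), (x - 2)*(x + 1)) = x + 1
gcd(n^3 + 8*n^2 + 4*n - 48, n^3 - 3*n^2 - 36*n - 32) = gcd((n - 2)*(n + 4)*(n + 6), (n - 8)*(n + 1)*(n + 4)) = n + 4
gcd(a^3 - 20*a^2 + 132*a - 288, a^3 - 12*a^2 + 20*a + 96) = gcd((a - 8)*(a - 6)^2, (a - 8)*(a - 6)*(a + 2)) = a^2 - 14*a + 48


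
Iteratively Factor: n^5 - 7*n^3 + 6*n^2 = (n - 1)*(n^4 + n^3 - 6*n^2) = n*(n - 1)*(n^3 + n^2 - 6*n) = n^2*(n - 1)*(n^2 + n - 6) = n^2*(n - 2)*(n - 1)*(n + 3)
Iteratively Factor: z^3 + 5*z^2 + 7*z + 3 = (z + 3)*(z^2 + 2*z + 1) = (z + 1)*(z + 3)*(z + 1)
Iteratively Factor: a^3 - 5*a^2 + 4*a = (a - 1)*(a^2 - 4*a) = a*(a - 1)*(a - 4)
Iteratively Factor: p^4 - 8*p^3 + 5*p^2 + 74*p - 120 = (p - 5)*(p^3 - 3*p^2 - 10*p + 24) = (p - 5)*(p - 4)*(p^2 + p - 6) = (p - 5)*(p - 4)*(p - 2)*(p + 3)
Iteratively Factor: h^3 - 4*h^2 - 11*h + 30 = (h + 3)*(h^2 - 7*h + 10) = (h - 2)*(h + 3)*(h - 5)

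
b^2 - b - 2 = (b - 2)*(b + 1)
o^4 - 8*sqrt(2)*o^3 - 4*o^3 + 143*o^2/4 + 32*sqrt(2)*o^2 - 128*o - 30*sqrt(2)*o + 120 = (o - 5/2)*(o - 3/2)*(o - 4*sqrt(2))^2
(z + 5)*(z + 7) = z^2 + 12*z + 35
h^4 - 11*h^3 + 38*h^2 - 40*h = h*(h - 5)*(h - 4)*(h - 2)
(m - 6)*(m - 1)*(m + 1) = m^3 - 6*m^2 - m + 6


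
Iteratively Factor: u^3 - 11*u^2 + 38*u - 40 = (u - 5)*(u^2 - 6*u + 8) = (u - 5)*(u - 4)*(u - 2)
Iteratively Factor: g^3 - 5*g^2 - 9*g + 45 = (g - 3)*(g^2 - 2*g - 15) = (g - 5)*(g - 3)*(g + 3)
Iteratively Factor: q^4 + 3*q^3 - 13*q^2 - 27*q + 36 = (q + 3)*(q^3 - 13*q + 12) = (q + 3)*(q + 4)*(q^2 - 4*q + 3) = (q - 3)*(q + 3)*(q + 4)*(q - 1)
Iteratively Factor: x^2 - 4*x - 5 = (x - 5)*(x + 1)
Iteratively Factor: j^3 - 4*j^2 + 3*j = (j - 1)*(j^2 - 3*j) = j*(j - 1)*(j - 3)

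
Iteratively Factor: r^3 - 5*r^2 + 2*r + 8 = (r - 4)*(r^2 - r - 2) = (r - 4)*(r + 1)*(r - 2)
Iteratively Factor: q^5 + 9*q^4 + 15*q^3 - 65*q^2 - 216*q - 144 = (q + 1)*(q^4 + 8*q^3 + 7*q^2 - 72*q - 144) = (q + 1)*(q + 4)*(q^3 + 4*q^2 - 9*q - 36) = (q - 3)*(q + 1)*(q + 4)*(q^2 + 7*q + 12) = (q - 3)*(q + 1)*(q + 4)^2*(q + 3)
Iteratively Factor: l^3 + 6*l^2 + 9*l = (l + 3)*(l^2 + 3*l) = (l + 3)^2*(l)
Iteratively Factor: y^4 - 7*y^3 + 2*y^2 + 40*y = (y)*(y^3 - 7*y^2 + 2*y + 40) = y*(y + 2)*(y^2 - 9*y + 20) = y*(y - 4)*(y + 2)*(y - 5)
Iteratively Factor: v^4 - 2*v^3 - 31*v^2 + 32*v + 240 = (v - 5)*(v^3 + 3*v^2 - 16*v - 48) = (v - 5)*(v + 4)*(v^2 - v - 12) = (v - 5)*(v + 3)*(v + 4)*(v - 4)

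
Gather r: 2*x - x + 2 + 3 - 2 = x + 3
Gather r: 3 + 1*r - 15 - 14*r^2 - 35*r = -14*r^2 - 34*r - 12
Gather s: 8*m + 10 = 8*m + 10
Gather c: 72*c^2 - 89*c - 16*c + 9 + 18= 72*c^2 - 105*c + 27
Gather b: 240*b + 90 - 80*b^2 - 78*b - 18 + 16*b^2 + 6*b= -64*b^2 + 168*b + 72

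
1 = 1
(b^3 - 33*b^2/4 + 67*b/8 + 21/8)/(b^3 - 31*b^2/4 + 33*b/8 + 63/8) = (4*b + 1)/(4*b + 3)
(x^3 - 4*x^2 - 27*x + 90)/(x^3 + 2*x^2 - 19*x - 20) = (x^2 - 9*x + 18)/(x^2 - 3*x - 4)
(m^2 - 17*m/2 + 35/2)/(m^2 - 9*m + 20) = (m - 7/2)/(m - 4)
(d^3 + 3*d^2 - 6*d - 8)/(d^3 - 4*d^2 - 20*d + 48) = (d + 1)/(d - 6)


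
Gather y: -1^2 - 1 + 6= 4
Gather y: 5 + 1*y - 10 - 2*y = -y - 5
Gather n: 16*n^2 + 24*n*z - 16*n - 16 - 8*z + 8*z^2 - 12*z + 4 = 16*n^2 + n*(24*z - 16) + 8*z^2 - 20*z - 12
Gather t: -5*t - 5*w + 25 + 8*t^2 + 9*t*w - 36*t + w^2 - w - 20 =8*t^2 + t*(9*w - 41) + w^2 - 6*w + 5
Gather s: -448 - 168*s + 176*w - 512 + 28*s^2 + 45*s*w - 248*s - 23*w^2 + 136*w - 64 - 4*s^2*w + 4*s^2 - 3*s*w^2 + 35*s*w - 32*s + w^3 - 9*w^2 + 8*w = s^2*(32 - 4*w) + s*(-3*w^2 + 80*w - 448) + w^3 - 32*w^2 + 320*w - 1024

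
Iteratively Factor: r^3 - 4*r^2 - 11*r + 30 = (r - 2)*(r^2 - 2*r - 15) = (r - 5)*(r - 2)*(r + 3)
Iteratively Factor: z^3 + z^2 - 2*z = (z)*(z^2 + z - 2) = z*(z - 1)*(z + 2)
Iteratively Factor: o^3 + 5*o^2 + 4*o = (o + 4)*(o^2 + o) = (o + 1)*(o + 4)*(o)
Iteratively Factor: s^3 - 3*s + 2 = (s - 1)*(s^2 + s - 2) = (s - 1)*(s + 2)*(s - 1)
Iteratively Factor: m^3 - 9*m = (m)*(m^2 - 9) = m*(m + 3)*(m - 3)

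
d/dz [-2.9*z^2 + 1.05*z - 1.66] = 1.05 - 5.8*z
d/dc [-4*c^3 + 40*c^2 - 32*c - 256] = -12*c^2 + 80*c - 32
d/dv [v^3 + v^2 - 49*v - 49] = 3*v^2 + 2*v - 49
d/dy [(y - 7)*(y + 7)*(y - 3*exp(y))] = -3*y^2*exp(y) + 3*y^2 - 6*y*exp(y) + 147*exp(y) - 49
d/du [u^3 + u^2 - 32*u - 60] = 3*u^2 + 2*u - 32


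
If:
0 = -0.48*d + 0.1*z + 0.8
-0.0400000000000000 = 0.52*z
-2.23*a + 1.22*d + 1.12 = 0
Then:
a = 1.41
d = 1.65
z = -0.08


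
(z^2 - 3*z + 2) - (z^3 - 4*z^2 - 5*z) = -z^3 + 5*z^2 + 2*z + 2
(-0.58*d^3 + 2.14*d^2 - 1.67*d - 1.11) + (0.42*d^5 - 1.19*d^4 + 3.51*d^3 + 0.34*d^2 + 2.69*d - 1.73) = 0.42*d^5 - 1.19*d^4 + 2.93*d^3 + 2.48*d^2 + 1.02*d - 2.84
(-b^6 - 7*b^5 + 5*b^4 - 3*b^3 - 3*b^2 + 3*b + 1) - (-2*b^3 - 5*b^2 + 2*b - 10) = -b^6 - 7*b^5 + 5*b^4 - b^3 + 2*b^2 + b + 11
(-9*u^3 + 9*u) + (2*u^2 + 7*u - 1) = -9*u^3 + 2*u^2 + 16*u - 1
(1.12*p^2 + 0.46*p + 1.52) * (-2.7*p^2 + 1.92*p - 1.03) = -3.024*p^4 + 0.9084*p^3 - 4.3744*p^2 + 2.4446*p - 1.5656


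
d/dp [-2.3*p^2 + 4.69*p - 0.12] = 4.69 - 4.6*p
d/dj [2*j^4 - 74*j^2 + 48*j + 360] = 8*j^3 - 148*j + 48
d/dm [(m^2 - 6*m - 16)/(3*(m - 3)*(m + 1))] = 2*(2*m^2 + 13*m - 7)/(3*(m^4 - 4*m^3 - 2*m^2 + 12*m + 9))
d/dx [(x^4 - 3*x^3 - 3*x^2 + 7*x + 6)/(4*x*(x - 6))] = (2*x^5 - 21*x^4 + 36*x^3 + 11*x^2 - 12*x + 36)/(4*x^2*(x^2 - 12*x + 36))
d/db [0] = 0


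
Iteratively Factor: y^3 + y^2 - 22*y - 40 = (y - 5)*(y^2 + 6*y + 8) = (y - 5)*(y + 4)*(y + 2)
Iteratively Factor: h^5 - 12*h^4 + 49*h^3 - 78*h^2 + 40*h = (h - 2)*(h^4 - 10*h^3 + 29*h^2 - 20*h) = (h - 4)*(h - 2)*(h^3 - 6*h^2 + 5*h) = (h - 4)*(h - 2)*(h - 1)*(h^2 - 5*h) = (h - 5)*(h - 4)*(h - 2)*(h - 1)*(h)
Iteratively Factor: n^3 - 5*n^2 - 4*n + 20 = (n + 2)*(n^2 - 7*n + 10) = (n - 2)*(n + 2)*(n - 5)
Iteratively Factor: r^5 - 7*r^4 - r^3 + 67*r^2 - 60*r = (r + 3)*(r^4 - 10*r^3 + 29*r^2 - 20*r) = (r - 4)*(r + 3)*(r^3 - 6*r^2 + 5*r) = r*(r - 4)*(r + 3)*(r^2 - 6*r + 5) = r*(r - 4)*(r - 1)*(r + 3)*(r - 5)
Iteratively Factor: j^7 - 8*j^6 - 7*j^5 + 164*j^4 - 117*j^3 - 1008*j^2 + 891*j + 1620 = (j + 3)*(j^6 - 11*j^5 + 26*j^4 + 86*j^3 - 375*j^2 + 117*j + 540) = (j - 4)*(j + 3)*(j^5 - 7*j^4 - 2*j^3 + 78*j^2 - 63*j - 135) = (j - 5)*(j - 4)*(j + 3)*(j^4 - 2*j^3 - 12*j^2 + 18*j + 27) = (j - 5)*(j - 4)*(j - 3)*(j + 3)*(j^3 + j^2 - 9*j - 9) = (j - 5)*(j - 4)*(j - 3)^2*(j + 3)*(j^2 + 4*j + 3) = (j - 5)*(j - 4)*(j - 3)^2*(j + 3)^2*(j + 1)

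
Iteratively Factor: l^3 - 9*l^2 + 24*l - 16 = (l - 1)*(l^2 - 8*l + 16) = (l - 4)*(l - 1)*(l - 4)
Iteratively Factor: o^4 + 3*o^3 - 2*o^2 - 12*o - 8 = (o + 1)*(o^3 + 2*o^2 - 4*o - 8) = (o + 1)*(o + 2)*(o^2 - 4) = (o + 1)*(o + 2)^2*(o - 2)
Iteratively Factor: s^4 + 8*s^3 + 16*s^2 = (s)*(s^3 + 8*s^2 + 16*s) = s*(s + 4)*(s^2 + 4*s) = s*(s + 4)^2*(s)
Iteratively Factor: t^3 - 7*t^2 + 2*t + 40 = (t - 5)*(t^2 - 2*t - 8) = (t - 5)*(t + 2)*(t - 4)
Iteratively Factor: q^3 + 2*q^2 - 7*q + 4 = (q - 1)*(q^2 + 3*q - 4) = (q - 1)^2*(q + 4)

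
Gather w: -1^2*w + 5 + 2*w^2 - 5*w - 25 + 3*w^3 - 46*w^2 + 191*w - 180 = 3*w^3 - 44*w^2 + 185*w - 200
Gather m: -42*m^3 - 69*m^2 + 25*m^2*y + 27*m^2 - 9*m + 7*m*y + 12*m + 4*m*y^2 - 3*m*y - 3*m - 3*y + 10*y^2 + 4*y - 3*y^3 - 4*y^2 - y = -42*m^3 + m^2*(25*y - 42) + m*(4*y^2 + 4*y) - 3*y^3 + 6*y^2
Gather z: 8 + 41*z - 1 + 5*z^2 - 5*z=5*z^2 + 36*z + 7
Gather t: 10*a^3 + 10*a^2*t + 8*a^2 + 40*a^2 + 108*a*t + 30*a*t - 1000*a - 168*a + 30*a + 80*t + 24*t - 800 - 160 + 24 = 10*a^3 + 48*a^2 - 1138*a + t*(10*a^2 + 138*a + 104) - 936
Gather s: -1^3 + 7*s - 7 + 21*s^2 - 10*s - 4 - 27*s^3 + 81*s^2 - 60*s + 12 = -27*s^3 + 102*s^2 - 63*s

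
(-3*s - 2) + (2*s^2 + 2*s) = 2*s^2 - s - 2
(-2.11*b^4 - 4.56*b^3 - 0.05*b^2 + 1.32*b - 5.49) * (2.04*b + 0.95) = -4.3044*b^5 - 11.3069*b^4 - 4.434*b^3 + 2.6453*b^2 - 9.9456*b - 5.2155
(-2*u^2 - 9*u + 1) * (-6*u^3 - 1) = 12*u^5 + 54*u^4 - 6*u^3 + 2*u^2 + 9*u - 1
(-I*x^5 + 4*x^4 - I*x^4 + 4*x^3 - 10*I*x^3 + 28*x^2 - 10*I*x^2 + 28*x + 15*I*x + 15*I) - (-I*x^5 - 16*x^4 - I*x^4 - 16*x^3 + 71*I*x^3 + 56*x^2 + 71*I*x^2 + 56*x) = 20*x^4 + 20*x^3 - 81*I*x^3 - 28*x^2 - 81*I*x^2 - 28*x + 15*I*x + 15*I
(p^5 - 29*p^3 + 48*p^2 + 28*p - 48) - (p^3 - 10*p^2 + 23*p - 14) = p^5 - 30*p^3 + 58*p^2 + 5*p - 34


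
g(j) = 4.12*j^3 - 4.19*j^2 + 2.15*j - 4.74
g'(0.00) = 2.15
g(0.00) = -4.74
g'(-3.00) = 138.53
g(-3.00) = -160.14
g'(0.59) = 1.51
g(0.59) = -4.08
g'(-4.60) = 302.24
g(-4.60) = -504.31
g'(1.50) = 17.39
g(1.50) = 2.96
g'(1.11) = 8.08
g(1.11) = -1.88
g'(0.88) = 4.35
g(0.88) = -3.29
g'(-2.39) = 92.78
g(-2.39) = -90.06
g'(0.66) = 2.00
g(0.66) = -3.96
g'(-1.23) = 31.16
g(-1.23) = -21.39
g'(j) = 12.36*j^2 - 8.38*j + 2.15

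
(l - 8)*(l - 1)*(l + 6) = l^3 - 3*l^2 - 46*l + 48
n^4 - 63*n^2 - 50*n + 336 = (n - 8)*(n - 2)*(n + 3)*(n + 7)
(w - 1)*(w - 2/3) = w^2 - 5*w/3 + 2/3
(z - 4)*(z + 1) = z^2 - 3*z - 4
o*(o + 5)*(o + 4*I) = o^3 + 5*o^2 + 4*I*o^2 + 20*I*o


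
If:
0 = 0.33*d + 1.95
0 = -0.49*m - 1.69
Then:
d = -5.91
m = -3.45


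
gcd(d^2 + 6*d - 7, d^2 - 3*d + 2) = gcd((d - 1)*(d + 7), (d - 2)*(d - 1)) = d - 1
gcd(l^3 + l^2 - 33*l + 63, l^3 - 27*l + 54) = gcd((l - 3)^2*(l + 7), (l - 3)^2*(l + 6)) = l^2 - 6*l + 9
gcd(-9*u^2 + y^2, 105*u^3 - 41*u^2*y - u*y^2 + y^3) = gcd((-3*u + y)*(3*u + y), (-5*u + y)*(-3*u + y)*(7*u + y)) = -3*u + y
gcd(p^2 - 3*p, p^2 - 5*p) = p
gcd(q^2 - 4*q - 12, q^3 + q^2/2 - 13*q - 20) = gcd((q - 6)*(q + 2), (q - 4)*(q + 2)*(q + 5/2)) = q + 2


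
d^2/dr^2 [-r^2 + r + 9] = -2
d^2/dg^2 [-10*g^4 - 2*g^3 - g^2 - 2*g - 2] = -120*g^2 - 12*g - 2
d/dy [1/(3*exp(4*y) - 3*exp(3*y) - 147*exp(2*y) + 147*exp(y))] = (-4*exp(3*y) + 3*exp(2*y) + 98*exp(y) - 49)*exp(-y)/(3*(exp(3*y) - exp(2*y) - 49*exp(y) + 49)^2)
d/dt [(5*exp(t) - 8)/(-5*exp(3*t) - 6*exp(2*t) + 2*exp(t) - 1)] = (50*exp(3*t) - 90*exp(2*t) - 96*exp(t) + 11)*exp(t)/(25*exp(6*t) + 60*exp(5*t) + 16*exp(4*t) - 14*exp(3*t) + 16*exp(2*t) - 4*exp(t) + 1)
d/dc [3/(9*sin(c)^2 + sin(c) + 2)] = -3*(18*sin(c) + 1)*cos(c)/(9*sin(c)^2 + sin(c) + 2)^2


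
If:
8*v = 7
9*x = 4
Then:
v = 7/8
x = 4/9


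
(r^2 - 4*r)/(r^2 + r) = (r - 4)/(r + 1)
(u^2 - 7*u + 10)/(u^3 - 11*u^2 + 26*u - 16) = (u - 5)/(u^2 - 9*u + 8)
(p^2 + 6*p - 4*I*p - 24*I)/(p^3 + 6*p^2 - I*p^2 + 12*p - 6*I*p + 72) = 1/(p + 3*I)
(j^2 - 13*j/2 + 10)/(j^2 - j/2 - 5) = (j - 4)/(j + 2)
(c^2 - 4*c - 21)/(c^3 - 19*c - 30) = (c - 7)/(c^2 - 3*c - 10)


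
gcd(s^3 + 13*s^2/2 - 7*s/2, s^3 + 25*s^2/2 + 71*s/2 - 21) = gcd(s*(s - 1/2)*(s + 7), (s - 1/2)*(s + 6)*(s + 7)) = s^2 + 13*s/2 - 7/2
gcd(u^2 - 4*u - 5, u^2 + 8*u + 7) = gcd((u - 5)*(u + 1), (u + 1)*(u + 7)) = u + 1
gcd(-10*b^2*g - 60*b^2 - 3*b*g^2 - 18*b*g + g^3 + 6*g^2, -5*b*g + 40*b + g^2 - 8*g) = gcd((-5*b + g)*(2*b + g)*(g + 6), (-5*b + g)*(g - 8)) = 5*b - g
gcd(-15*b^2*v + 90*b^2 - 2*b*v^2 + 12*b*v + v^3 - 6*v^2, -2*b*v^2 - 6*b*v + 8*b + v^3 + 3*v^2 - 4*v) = 1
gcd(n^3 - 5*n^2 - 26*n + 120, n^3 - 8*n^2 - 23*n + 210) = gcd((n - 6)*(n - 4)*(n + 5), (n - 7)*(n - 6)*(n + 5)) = n^2 - n - 30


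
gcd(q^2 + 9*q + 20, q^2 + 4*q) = q + 4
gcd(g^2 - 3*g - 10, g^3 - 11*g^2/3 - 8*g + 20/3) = g^2 - 3*g - 10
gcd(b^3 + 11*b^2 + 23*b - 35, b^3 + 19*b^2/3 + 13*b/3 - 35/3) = b^2 + 4*b - 5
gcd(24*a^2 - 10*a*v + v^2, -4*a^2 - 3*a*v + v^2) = -4*a + v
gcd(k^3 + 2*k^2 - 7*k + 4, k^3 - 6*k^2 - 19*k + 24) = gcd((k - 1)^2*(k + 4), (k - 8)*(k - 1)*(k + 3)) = k - 1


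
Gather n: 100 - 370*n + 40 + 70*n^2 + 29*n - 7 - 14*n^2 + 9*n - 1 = 56*n^2 - 332*n + 132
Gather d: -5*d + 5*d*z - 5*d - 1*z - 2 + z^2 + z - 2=d*(5*z - 10) + z^2 - 4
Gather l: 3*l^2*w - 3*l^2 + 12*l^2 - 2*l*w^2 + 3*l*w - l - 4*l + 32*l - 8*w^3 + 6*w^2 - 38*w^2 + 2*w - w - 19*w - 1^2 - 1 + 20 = l^2*(3*w + 9) + l*(-2*w^2 + 3*w + 27) - 8*w^3 - 32*w^2 - 18*w + 18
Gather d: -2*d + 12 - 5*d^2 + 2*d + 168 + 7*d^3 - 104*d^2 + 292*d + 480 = 7*d^3 - 109*d^2 + 292*d + 660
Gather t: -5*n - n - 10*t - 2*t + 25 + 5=-6*n - 12*t + 30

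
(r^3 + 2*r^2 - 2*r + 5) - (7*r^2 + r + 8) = r^3 - 5*r^2 - 3*r - 3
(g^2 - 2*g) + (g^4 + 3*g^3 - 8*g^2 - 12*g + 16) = g^4 + 3*g^3 - 7*g^2 - 14*g + 16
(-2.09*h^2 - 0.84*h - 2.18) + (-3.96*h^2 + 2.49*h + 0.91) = -6.05*h^2 + 1.65*h - 1.27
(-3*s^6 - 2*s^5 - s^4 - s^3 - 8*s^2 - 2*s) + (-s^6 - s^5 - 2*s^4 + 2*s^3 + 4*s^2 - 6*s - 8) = -4*s^6 - 3*s^5 - 3*s^4 + s^3 - 4*s^2 - 8*s - 8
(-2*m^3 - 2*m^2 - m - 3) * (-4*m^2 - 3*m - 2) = 8*m^5 + 14*m^4 + 14*m^3 + 19*m^2 + 11*m + 6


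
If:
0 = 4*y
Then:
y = 0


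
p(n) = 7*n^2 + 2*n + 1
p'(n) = 14*n + 2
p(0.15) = 1.46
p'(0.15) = 4.10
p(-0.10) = 0.87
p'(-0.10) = 0.60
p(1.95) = 31.52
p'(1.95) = 29.30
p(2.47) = 48.65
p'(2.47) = 36.58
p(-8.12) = 446.30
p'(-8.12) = -111.68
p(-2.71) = 46.99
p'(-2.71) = -35.94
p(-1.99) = 24.74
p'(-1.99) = -25.86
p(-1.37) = 11.40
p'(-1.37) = -17.18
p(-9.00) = 550.00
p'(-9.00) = -124.00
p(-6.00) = 241.00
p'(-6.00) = -82.00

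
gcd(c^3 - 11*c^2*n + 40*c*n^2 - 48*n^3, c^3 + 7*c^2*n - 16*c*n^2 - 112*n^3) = c - 4*n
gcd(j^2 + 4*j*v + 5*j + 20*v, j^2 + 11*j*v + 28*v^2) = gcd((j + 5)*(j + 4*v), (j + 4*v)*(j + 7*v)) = j + 4*v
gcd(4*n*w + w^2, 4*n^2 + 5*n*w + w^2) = 4*n + w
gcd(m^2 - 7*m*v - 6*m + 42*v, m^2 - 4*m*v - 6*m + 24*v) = m - 6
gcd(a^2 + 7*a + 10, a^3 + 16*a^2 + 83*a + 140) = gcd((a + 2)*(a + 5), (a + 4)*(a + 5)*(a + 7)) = a + 5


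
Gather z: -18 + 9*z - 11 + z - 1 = 10*z - 30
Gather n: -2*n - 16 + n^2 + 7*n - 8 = n^2 + 5*n - 24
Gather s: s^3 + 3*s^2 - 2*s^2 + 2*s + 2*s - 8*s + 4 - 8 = s^3 + s^2 - 4*s - 4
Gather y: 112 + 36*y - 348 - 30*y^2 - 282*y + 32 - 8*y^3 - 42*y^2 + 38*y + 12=-8*y^3 - 72*y^2 - 208*y - 192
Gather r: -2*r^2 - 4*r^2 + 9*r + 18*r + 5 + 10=-6*r^2 + 27*r + 15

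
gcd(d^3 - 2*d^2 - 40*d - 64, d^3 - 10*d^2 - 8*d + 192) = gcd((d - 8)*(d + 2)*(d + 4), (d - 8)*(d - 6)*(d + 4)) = d^2 - 4*d - 32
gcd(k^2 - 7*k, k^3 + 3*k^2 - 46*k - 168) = k - 7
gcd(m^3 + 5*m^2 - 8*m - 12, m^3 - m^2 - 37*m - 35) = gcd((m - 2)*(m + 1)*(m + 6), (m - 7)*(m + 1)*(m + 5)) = m + 1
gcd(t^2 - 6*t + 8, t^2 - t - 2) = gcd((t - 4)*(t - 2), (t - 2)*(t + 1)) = t - 2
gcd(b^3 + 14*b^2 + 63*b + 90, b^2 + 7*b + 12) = b + 3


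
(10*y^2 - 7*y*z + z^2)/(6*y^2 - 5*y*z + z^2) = (5*y - z)/(3*y - z)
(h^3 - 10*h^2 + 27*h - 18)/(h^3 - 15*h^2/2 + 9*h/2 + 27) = 2*(h - 1)/(2*h + 3)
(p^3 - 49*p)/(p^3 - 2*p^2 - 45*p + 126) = p*(p - 7)/(p^2 - 9*p + 18)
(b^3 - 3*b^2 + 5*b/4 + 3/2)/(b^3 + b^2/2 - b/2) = (4*b^3 - 12*b^2 + 5*b + 6)/(2*b*(2*b^2 + b - 1))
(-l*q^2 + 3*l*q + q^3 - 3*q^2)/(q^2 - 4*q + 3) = q*(-l + q)/(q - 1)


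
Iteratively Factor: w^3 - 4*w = (w + 2)*(w^2 - 2*w) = (w - 2)*(w + 2)*(w)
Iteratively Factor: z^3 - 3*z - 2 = (z + 1)*(z^2 - z - 2) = (z + 1)^2*(z - 2)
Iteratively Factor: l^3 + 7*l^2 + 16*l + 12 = (l + 3)*(l^2 + 4*l + 4) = (l + 2)*(l + 3)*(l + 2)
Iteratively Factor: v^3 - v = (v - 1)*(v^2 + v) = (v - 1)*(v + 1)*(v)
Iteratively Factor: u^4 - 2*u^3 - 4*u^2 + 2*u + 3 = (u - 1)*(u^3 - u^2 - 5*u - 3) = (u - 3)*(u - 1)*(u^2 + 2*u + 1) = (u - 3)*(u - 1)*(u + 1)*(u + 1)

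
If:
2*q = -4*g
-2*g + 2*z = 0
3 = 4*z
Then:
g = 3/4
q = -3/2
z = 3/4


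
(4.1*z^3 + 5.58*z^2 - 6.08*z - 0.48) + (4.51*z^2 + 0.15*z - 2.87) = 4.1*z^3 + 10.09*z^2 - 5.93*z - 3.35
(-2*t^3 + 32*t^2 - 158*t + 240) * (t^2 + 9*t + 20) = -2*t^5 + 14*t^4 + 90*t^3 - 542*t^2 - 1000*t + 4800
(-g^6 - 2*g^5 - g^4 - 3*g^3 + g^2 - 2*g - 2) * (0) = 0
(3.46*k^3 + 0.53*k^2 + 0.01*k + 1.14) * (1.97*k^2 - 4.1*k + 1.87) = 6.8162*k^5 - 13.1419*k^4 + 4.3169*k^3 + 3.1959*k^2 - 4.6553*k + 2.1318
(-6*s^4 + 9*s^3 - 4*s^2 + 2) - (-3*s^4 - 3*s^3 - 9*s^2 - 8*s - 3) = -3*s^4 + 12*s^3 + 5*s^2 + 8*s + 5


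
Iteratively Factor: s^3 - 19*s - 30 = (s + 3)*(s^2 - 3*s - 10) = (s + 2)*(s + 3)*(s - 5)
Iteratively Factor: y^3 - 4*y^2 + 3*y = (y - 3)*(y^2 - y) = y*(y - 3)*(y - 1)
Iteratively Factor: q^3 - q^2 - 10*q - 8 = (q + 1)*(q^2 - 2*q - 8) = (q - 4)*(q + 1)*(q + 2)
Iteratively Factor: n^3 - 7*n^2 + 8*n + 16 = (n + 1)*(n^2 - 8*n + 16) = (n - 4)*(n + 1)*(n - 4)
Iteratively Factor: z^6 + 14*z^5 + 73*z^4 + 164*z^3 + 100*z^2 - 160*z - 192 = (z + 3)*(z^5 + 11*z^4 + 40*z^3 + 44*z^2 - 32*z - 64) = (z + 2)*(z + 3)*(z^4 + 9*z^3 + 22*z^2 - 32) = (z + 2)^2*(z + 3)*(z^3 + 7*z^2 + 8*z - 16) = (z + 2)^2*(z + 3)*(z + 4)*(z^2 + 3*z - 4) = (z - 1)*(z + 2)^2*(z + 3)*(z + 4)*(z + 4)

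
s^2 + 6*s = s*(s + 6)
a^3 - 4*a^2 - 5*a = a*(a - 5)*(a + 1)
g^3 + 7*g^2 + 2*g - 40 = (g - 2)*(g + 4)*(g + 5)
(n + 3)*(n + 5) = n^2 + 8*n + 15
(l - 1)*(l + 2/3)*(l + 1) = l^3 + 2*l^2/3 - l - 2/3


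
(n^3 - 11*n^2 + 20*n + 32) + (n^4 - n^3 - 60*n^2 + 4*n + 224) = n^4 - 71*n^2 + 24*n + 256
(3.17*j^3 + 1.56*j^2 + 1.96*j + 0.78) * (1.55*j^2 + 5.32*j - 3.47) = 4.9135*j^5 + 19.2824*j^4 + 0.3373*j^3 + 6.223*j^2 - 2.6516*j - 2.7066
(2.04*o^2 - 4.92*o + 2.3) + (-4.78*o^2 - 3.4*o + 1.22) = -2.74*o^2 - 8.32*o + 3.52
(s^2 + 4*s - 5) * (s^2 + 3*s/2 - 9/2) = s^4 + 11*s^3/2 - 7*s^2/2 - 51*s/2 + 45/2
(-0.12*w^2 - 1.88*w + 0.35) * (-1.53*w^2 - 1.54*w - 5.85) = 0.1836*w^4 + 3.0612*w^3 + 3.0617*w^2 + 10.459*w - 2.0475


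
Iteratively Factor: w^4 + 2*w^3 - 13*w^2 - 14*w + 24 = (w + 2)*(w^3 - 13*w + 12) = (w - 1)*(w + 2)*(w^2 + w - 12) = (w - 1)*(w + 2)*(w + 4)*(w - 3)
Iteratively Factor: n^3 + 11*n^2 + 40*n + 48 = (n + 4)*(n^2 + 7*n + 12) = (n + 4)^2*(n + 3)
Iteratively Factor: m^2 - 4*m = (m - 4)*(m)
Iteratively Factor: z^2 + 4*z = (z)*(z + 4)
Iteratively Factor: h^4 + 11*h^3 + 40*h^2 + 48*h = (h + 3)*(h^3 + 8*h^2 + 16*h) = h*(h + 3)*(h^2 + 8*h + 16) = h*(h + 3)*(h + 4)*(h + 4)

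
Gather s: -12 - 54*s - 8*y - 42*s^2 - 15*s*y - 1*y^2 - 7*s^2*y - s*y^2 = s^2*(-7*y - 42) + s*(-y^2 - 15*y - 54) - y^2 - 8*y - 12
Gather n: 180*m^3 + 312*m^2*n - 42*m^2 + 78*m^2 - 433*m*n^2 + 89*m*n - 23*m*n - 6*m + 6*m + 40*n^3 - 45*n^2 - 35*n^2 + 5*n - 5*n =180*m^3 + 36*m^2 + 40*n^3 + n^2*(-433*m - 80) + n*(312*m^2 + 66*m)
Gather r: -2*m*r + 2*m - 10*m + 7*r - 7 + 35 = -8*m + r*(7 - 2*m) + 28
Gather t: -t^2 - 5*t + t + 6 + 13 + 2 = -t^2 - 4*t + 21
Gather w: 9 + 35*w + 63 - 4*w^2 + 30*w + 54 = -4*w^2 + 65*w + 126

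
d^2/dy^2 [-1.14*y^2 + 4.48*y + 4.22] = -2.28000000000000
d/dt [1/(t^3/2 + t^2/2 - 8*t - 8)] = 2*(-3*t^2 - 2*t + 16)/(t^3 + t^2 - 16*t - 16)^2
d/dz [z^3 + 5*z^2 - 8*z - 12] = 3*z^2 + 10*z - 8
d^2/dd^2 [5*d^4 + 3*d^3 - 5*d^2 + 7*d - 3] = 60*d^2 + 18*d - 10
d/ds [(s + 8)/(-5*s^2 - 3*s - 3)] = (-5*s^2 - 3*s + (s + 8)*(10*s + 3) - 3)/(5*s^2 + 3*s + 3)^2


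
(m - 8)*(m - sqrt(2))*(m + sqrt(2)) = m^3 - 8*m^2 - 2*m + 16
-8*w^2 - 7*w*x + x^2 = (-8*w + x)*(w + x)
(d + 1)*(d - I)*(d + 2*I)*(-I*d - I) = -I*d^4 + d^3 - 2*I*d^3 + 2*d^2 - 3*I*d^2 + d - 4*I*d - 2*I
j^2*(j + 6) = j^3 + 6*j^2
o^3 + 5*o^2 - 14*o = o*(o - 2)*(o + 7)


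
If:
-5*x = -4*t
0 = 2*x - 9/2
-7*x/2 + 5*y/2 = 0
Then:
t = 45/16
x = 9/4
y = 63/20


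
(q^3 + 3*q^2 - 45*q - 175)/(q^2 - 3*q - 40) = (q^2 - 2*q - 35)/(q - 8)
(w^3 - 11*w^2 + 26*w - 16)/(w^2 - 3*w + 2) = w - 8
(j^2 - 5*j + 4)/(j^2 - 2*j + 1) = (j - 4)/(j - 1)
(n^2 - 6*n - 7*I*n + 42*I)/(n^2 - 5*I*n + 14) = (n - 6)/(n + 2*I)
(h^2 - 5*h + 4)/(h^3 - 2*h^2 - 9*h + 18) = (h^2 - 5*h + 4)/(h^3 - 2*h^2 - 9*h + 18)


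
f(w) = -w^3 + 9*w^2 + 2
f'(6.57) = -11.23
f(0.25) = 2.55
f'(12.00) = -216.00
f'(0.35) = 5.93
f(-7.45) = 915.02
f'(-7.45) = -300.61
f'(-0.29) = -5.47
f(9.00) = 2.00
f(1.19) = 13.06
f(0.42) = 3.51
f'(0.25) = 4.31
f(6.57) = 106.89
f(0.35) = 3.06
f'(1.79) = 22.61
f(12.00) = -430.00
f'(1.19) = 17.17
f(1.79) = 25.10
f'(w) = -3*w^2 + 18*w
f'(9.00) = -81.00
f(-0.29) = 2.78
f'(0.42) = 7.03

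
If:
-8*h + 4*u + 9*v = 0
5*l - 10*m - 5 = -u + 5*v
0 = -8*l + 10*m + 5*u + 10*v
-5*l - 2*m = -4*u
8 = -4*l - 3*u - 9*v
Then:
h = -6751/3536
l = 115/34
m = 3585/884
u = 2765/442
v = -1979/442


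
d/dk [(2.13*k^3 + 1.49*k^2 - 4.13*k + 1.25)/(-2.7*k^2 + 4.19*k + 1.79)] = (-5.751*k^4 + 17.8494*k^3 + 6.5302*k^2 + 12.0842*k - 12.6302)/(7.29*k^4 - 22.626*k^3 + 7.8901*k^2 + 15.0002*k + 3.2041)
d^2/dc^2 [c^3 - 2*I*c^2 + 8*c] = 6*c - 4*I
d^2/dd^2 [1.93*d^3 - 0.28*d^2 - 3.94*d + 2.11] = 11.58*d - 0.56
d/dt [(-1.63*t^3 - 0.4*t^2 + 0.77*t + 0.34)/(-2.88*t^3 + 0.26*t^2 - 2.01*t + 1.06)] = (-1.77635683940025e-15*t^5 - 1.5758*t^4 + 10.9878*t^3 - 1.642*t^2 - 1.0248*t + 1.4996)/(8.2944*t^6 - 1.4976*t^5 + 11.6452*t^4 - 7.1508*t^3 + 4.5913*t^2 - 4.2612*t + 1.1236)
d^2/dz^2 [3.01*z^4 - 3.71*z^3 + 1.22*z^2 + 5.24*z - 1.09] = 36.12*z^2 - 22.26*z + 2.44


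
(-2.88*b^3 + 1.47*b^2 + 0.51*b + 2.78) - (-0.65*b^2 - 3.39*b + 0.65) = -2.88*b^3 + 2.12*b^2 + 3.9*b + 2.13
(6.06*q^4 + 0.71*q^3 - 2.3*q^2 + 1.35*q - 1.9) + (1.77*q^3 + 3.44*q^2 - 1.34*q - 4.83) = 6.06*q^4 + 2.48*q^3 + 1.14*q^2 + 0.01*q - 6.73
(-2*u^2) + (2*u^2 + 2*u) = 2*u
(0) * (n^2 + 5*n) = 0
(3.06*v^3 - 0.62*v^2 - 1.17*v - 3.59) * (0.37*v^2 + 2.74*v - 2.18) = 1.1322*v^5 + 8.155*v^4 - 8.8025*v^3 - 3.1825*v^2 - 7.286*v + 7.8262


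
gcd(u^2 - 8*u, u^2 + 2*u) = u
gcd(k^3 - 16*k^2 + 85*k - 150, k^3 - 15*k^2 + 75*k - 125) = k^2 - 10*k + 25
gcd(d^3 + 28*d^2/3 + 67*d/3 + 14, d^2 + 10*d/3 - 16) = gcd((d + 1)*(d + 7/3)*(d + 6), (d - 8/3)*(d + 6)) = d + 6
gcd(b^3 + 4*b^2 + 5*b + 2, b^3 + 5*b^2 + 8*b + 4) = b^2 + 3*b + 2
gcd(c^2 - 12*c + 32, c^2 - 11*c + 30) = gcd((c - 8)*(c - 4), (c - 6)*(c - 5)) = 1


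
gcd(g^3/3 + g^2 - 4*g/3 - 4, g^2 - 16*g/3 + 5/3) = 1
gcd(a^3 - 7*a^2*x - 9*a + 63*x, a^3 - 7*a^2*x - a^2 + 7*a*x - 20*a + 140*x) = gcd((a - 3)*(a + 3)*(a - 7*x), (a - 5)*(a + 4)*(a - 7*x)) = -a + 7*x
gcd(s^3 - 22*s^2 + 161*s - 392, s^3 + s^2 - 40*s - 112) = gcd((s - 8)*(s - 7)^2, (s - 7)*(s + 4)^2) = s - 7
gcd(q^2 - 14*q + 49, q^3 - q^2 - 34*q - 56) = q - 7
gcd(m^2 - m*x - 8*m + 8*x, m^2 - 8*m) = m - 8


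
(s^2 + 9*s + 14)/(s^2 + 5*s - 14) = (s + 2)/(s - 2)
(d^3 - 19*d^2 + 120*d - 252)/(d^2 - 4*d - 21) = (d^2 - 12*d + 36)/(d + 3)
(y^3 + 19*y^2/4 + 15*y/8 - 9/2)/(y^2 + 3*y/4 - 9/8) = y + 4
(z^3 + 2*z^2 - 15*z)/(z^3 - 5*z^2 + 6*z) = (z + 5)/(z - 2)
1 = 1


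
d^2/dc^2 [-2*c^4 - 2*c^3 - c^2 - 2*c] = -24*c^2 - 12*c - 2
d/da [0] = 0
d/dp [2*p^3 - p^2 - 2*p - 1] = 6*p^2 - 2*p - 2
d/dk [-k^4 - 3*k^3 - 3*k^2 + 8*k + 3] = -4*k^3 - 9*k^2 - 6*k + 8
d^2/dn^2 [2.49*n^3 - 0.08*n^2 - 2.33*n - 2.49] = 14.94*n - 0.16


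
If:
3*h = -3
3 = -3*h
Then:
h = -1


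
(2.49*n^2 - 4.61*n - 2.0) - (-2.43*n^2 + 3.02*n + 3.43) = 4.92*n^2 - 7.63*n - 5.43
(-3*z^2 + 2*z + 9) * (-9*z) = 27*z^3 - 18*z^2 - 81*z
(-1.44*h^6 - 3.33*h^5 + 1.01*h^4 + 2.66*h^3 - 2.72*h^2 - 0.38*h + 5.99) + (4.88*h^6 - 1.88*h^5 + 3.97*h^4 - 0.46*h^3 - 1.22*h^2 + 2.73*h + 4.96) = 3.44*h^6 - 5.21*h^5 + 4.98*h^4 + 2.2*h^3 - 3.94*h^2 + 2.35*h + 10.95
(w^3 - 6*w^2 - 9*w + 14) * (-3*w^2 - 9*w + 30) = -3*w^5 + 9*w^4 + 111*w^3 - 141*w^2 - 396*w + 420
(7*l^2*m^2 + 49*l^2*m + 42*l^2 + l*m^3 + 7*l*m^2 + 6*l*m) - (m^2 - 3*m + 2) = 7*l^2*m^2 + 49*l^2*m + 42*l^2 + l*m^3 + 7*l*m^2 + 6*l*m - m^2 + 3*m - 2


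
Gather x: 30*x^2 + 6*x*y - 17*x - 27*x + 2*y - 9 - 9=30*x^2 + x*(6*y - 44) + 2*y - 18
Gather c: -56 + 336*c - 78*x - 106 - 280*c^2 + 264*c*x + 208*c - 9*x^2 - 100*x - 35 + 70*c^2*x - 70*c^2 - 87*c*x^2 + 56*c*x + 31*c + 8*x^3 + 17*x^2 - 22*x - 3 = c^2*(70*x - 350) + c*(-87*x^2 + 320*x + 575) + 8*x^3 + 8*x^2 - 200*x - 200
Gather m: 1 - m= 1 - m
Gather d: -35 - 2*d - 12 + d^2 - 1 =d^2 - 2*d - 48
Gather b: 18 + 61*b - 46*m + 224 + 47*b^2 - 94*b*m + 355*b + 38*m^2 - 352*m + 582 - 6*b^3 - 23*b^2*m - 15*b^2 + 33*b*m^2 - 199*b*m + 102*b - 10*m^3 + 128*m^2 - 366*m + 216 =-6*b^3 + b^2*(32 - 23*m) + b*(33*m^2 - 293*m + 518) - 10*m^3 + 166*m^2 - 764*m + 1040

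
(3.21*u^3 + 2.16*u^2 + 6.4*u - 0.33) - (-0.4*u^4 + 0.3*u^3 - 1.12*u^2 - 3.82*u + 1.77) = 0.4*u^4 + 2.91*u^3 + 3.28*u^2 + 10.22*u - 2.1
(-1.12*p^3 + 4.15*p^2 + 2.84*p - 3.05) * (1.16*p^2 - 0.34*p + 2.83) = -1.2992*p^5 + 5.1948*p^4 - 1.2862*p^3 + 7.2409*p^2 + 9.0742*p - 8.6315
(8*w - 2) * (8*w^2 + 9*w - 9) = 64*w^3 + 56*w^2 - 90*w + 18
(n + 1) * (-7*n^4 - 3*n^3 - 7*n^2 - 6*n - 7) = -7*n^5 - 10*n^4 - 10*n^3 - 13*n^2 - 13*n - 7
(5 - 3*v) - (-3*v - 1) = 6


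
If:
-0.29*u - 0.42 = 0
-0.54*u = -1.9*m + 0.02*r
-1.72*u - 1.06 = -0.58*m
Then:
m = -2.47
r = -195.29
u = -1.45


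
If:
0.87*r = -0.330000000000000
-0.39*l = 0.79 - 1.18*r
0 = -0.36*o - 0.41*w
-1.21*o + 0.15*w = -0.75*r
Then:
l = -3.17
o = -0.21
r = -0.38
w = 0.19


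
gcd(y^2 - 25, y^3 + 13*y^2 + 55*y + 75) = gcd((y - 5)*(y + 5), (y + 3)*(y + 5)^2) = y + 5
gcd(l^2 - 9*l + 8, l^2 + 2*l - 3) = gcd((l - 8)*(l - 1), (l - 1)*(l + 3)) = l - 1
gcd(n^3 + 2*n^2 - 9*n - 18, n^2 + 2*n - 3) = n + 3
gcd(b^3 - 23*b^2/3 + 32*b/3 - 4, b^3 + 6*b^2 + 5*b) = 1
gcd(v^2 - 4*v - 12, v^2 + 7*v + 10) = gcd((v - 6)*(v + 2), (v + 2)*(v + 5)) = v + 2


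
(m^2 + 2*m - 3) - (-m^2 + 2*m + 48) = 2*m^2 - 51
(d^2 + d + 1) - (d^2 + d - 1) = 2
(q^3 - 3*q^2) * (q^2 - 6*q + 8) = q^5 - 9*q^4 + 26*q^3 - 24*q^2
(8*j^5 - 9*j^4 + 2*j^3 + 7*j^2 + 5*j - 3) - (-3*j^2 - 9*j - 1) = 8*j^5 - 9*j^4 + 2*j^3 + 10*j^2 + 14*j - 2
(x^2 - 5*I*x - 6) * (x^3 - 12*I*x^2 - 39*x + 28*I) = x^5 - 17*I*x^4 - 105*x^3 + 295*I*x^2 + 374*x - 168*I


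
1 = 1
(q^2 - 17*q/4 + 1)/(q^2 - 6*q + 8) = (q - 1/4)/(q - 2)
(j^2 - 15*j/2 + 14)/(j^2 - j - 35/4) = 2*(j - 4)/(2*j + 5)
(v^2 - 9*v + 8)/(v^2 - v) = (v - 8)/v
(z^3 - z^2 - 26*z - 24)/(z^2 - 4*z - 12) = (z^2 + 5*z + 4)/(z + 2)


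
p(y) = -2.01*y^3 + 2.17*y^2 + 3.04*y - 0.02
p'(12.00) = -813.20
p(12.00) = -3124.34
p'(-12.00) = -917.36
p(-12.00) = 3749.26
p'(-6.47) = -277.46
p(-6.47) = 615.54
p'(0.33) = 3.82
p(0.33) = 1.15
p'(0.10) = 3.41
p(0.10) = 0.30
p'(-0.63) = -2.09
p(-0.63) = -0.57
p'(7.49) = -302.74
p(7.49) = -700.09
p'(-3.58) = -89.78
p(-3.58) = 109.13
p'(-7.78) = -395.71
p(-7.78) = 1054.21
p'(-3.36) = -79.62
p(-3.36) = 90.51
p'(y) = -6.03*y^2 + 4.34*y + 3.04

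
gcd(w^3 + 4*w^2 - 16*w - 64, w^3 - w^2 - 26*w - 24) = w + 4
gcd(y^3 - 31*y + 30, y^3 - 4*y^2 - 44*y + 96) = y + 6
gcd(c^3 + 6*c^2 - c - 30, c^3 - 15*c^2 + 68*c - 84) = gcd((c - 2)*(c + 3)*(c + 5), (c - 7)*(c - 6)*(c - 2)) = c - 2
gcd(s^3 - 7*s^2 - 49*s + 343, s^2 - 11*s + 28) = s - 7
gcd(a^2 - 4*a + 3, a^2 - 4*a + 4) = 1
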